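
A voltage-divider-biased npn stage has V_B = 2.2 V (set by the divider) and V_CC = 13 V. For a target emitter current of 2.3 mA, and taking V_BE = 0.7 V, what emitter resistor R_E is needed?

V_E = V_B − V_BE = 2.2 − 0.7 = 1.5 V.
R_E = V_E / I_E = 1.5 / 2.3 = 0.652 kΩ.

R_E ≈ 0.65 kΩ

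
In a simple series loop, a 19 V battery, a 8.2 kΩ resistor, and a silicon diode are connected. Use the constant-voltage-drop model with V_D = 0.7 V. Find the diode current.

KVL around the loop: 19 = V_D + I·R = 0.7 + I × 8.2 kΩ.
So I = (19 − 0.7) / 8.2 kΩ = 18.3 / 8.2 = 2.23 mA.

I ≈ 2.2 mA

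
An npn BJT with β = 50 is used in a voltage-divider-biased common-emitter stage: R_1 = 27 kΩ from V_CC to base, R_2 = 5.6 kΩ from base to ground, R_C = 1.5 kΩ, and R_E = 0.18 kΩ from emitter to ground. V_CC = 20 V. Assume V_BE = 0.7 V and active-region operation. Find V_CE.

V_CE ≈ 3.3 V

Thevenize the base divider: V_Th = V_CC·R_2/(R_1+R_2) = 20×5.6/32.6 = 3.44 V, R_Th = R_1‖R_2 = 4.64 kΩ.
Base-emitter loop: V_Th = I_B·R_Th + V_BE + (β+1)I_B·R_E, so I_B = (3.44 − 0.7) / (4.64 + 51×0.18) = 0.198 mA.
I_C = β·I_B = 50×0.198 = 9.9 mA, and I_E = (β+1)I_B = 10.1 mA.
V_CE = V_CC − I_C·R_C − I_E·R_E = 20 − 9.9×1.5 − 10.1×0.18 = 3.33 V.
V_CE = 3.33 V > 0.2 V confirms active-region operation.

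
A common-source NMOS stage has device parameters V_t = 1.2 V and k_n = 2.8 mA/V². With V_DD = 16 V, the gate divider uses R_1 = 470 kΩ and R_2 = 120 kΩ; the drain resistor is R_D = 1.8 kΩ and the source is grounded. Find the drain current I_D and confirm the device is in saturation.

I_D ≈ 5.9 mA

V_G = V_DD·R_2/(R_1+R_2) = 16×120/590 = 3.25 V. With the source grounded, V_GS = V_G = 3.25 V.
Assume saturation: I_D = (k_n/2)(V_GS − V_t)² = (2.8/2)×(3.25 − 1.2)² = 1.4×2.05² = 5.91 mA.
V_DS = V_DD − I_D·R_D = 16 − 5.91×1.8 = 5.37 V.
Saturation requires V_DS ≥ V_GS − V_t = 2.05 V; 5.37 ≥ 2.05 ✓.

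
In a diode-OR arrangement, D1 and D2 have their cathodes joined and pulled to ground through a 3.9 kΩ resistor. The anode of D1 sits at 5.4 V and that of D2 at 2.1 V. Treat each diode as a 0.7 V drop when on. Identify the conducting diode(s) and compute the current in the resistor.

Only D1 conducts; I_R ≈ 1.2 mA

Assume both conduct. Then node N would need to be at both 5.4−0.7 = 4.7 V and 2.1−0.7 = 1.4 V, which is impossible.
Assume only D1 conducts: V_N = 5.4 − 0.7 = 4.7 V, so I_R = 4.7/3.9 = 1.21 mA.
Check D2: its anode-to-cathode voltage is 2.1 − 4.7 = -2.6 V < 0.7 V, so it is off. The assumption is consistent.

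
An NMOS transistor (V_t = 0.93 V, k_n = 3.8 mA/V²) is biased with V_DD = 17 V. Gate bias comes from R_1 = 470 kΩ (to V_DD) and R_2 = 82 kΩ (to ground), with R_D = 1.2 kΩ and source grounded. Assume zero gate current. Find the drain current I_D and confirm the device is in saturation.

V_G = V_DD·R_2/(R_1+R_2) = 17×82/552 = 2.53 V. With the source grounded, V_GS = V_G = 2.53 V.
Assume saturation: I_D = (k_n/2)(V_GS − V_t)² = (3.8/2)×(2.53 − 0.93)² = 1.9×1.6² = 4.84 mA.
V_DS = V_DD − I_D·R_D = 17 − 4.84×1.2 = 11.2 V.
Saturation requires V_DS ≥ V_GS − V_t = 1.6 V; 11.2 ≥ 1.6 ✓.

I_D ≈ 4.8 mA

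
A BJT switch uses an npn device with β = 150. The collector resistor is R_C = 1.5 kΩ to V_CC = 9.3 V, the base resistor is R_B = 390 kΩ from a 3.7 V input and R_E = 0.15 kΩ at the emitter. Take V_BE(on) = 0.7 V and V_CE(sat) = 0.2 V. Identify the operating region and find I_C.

active; I_C ≈ 1.1 mA

Assume active. Base-emitter loop: I_B = (V_BB − V_BE)/(R_B + (β+1)R_E) = (3.7 − 0.7)/(390 + 151×0.15) = 0.00727 mA.
I_C = β·I_B = 150×0.00727 = 1.09 mA.
V_CE = V_CC − I_C·R_C − I_E·R_E = 9.3 − 1.09×1.5 − 1.1×0.15 = 7.5 V > V_CE(sat), so the active-region assumption holds.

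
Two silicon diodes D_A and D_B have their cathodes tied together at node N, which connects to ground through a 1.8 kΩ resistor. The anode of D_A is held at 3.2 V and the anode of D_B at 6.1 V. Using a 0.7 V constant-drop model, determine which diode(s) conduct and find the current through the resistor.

Assume both conduct. Then node N would need to be at both 3.2−0.7 = 2.5 V and 6.1−0.7 = 5.4 V, which is impossible.
Assume only D_B conducts: V_N = 6.1 − 0.7 = 5.4 V, so I_R = 5.4/1.8 = 3 mA.
Check D_A: its anode-to-cathode voltage is 3.2 − 5.4 = -2.2 V < 0.7 V, so it is off. The assumption is consistent.

Only D_B conducts; I_R ≈ 3 mA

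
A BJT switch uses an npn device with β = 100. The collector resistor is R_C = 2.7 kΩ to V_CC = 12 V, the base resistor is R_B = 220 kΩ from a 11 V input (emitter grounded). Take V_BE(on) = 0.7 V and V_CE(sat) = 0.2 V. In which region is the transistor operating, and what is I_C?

saturation; I_C ≈ 4.4 mA

Assume active: I_B = (11 − 0.7)/220 = 0.0468 mA, giving I_C = β·I_B = 4.68 mA.
But then V_CE = 12 − 4.68×2.7 = -0.641 V < V_CE(sat) = 0.2 V — impossible in the active region.
So the transistor is saturated. With V_CE = 0.2 V, I_C = (V_CC − 0.2)/R_C = 11.8/2.7 = 4.37 mA.
Check: β·I_B = 4.68 mA > I_C = 4.37 mA, confirming saturation.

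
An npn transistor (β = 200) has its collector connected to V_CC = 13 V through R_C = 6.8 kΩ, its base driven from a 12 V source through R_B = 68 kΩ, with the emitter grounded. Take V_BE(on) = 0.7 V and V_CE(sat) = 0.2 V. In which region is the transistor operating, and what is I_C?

Assume active: I_B = (12 − 0.7)/68 = 0.166 mA, giving I_C = β·I_B = 33.2 mA.
But then V_CE = 13 − 33.2×6.8 = -213 V < V_CE(sat) = 0.2 V — impossible in the active region.
So the transistor is saturated. With V_CE = 0.2 V, I_C = (V_CC − 0.2)/R_C = 12.8/6.8 = 1.88 mA.
Check: β·I_B = 33.2 mA > I_C = 1.88 mA, confirming saturation.

saturation; I_C ≈ 1.9 mA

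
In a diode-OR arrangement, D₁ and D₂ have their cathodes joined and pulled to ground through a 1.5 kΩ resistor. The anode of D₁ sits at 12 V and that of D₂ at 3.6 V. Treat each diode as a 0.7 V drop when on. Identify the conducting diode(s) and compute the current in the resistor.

Assume both conduct. Then node N would need to be at both 12−0.7 = 11.3 V and 3.6−0.7 = 2.9 V, which is impossible.
Assume only D₁ conducts: V_N = 12 − 0.7 = 11.3 V, so I_R = 11.3/1.5 = 7.53 mA.
Check D₂: its anode-to-cathode voltage is 3.6 − 11.3 = -7.7 V < 0.7 V, so it is off. The assumption is consistent.

Only D₁ conducts; I_R ≈ 7.5 mA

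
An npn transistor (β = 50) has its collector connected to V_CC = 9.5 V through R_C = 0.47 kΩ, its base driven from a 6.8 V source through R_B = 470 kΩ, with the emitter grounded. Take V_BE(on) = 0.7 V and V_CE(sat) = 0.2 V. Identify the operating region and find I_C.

Assume active. Base-emitter loop: I_B = (V_BB − V_BE)/R_B = (6.8 − 0.7)/470 = 0.013 mA.
I_C = β·I_B = 50×0.013 = 0.649 mA.
V_CE = V_CC − I_C·R_C = 9.5 − 0.649×0.47 = 9.2 V > V_CE(sat), so the active-region assumption holds.

active; I_C ≈ 0.65 mA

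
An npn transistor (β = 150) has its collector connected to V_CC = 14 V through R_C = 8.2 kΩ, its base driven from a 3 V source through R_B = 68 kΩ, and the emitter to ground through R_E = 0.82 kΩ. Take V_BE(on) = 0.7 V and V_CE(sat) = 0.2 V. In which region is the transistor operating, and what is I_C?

saturation; I_C ≈ 1.5 mA

Assume active: I_B = (3 − 0.7)/(68 + 151×0.82) = 0.012 mA, I_C = β·I_B = 1.8 mA.
Then V_CE = 14 − 1.8×8.2 − 1.81×0.82 = -2.23 V < 0.2 V — the active assumption fails.
Re-solve with V_CE = 0.2 V. KCL at the emitter: V_E/R_E = (V_BB−0.7−V_E)/R_B + (V_CC−0.2−V_E)/R_C, giving V_E = 1.27 V.
I_C = (V_CC − 0.2 − V_E)/R_C = (13.8 − 1.27)/8.2 = 1.53 mA.
Check: I_B = (2.3 − 1.27)/68 = 0.0152 mA, and β·I_B = 2.28 mA > I_C, confirming saturation.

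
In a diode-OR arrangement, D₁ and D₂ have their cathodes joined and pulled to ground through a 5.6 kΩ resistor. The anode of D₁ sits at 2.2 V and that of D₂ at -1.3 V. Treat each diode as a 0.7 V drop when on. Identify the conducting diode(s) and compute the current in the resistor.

Assume both conduct. Then node N would need to be at both 2.2−0.7 = 1.5 V and -1.3−0.7 = -2 V, which is impossible.
Assume only D₁ conducts: V_N = 2.2 − 0.7 = 1.5 V, so I_R = 1.5/5.6 = 0.268 mA.
Check D₂: its anode-to-cathode voltage is -1.3 − 1.5 = -2.8 V < 0.7 V, so it is off. The assumption is consistent.

Only D₁ conducts; I_R ≈ 0.27 mA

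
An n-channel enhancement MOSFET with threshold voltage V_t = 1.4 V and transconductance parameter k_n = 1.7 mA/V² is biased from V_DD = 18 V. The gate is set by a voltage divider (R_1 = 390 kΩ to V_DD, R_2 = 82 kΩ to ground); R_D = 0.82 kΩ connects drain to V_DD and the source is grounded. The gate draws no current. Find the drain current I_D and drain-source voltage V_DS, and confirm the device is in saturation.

I_D ≈ 2.5 mA, V_DS ≈ 16 V

V_G = V_DD·R_2/(R_1+R_2) = 18×82/472 = 3.13 V. With the source grounded, V_GS = V_G = 3.13 V.
Assume saturation: I_D = (k_n/2)(V_GS − V_t)² = (1.7/2)×(3.13 − 1.4)² = 0.85×1.73² = 2.54 mA.
V_DS = V_DD − I_D·R_D = 18 − 2.54×0.82 = 15.9 V.
Saturation requires V_DS ≥ V_GS − V_t = 1.73 V; 15.9 ≥ 1.73 ✓.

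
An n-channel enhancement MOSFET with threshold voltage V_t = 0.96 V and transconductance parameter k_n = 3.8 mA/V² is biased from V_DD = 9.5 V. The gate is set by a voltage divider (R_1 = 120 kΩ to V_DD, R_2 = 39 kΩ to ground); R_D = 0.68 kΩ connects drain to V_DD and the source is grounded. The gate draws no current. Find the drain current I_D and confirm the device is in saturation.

V_G = V_DD·R_2/(R_1+R_2) = 9.5×39/159 = 2.33 V. With the source grounded, V_GS = V_G = 2.33 V.
Assume saturation: I_D = (k_n/2)(V_GS − V_t)² = (3.8/2)×(2.33 − 0.96)² = 1.9×1.37² = 3.57 mA.
V_DS = V_DD − I_D·R_D = 9.5 − 3.57×0.68 = 7.07 V.
Saturation requires V_DS ≥ V_GS − V_t = 1.37 V; 7.07 ≥ 1.37 ✓.

I_D ≈ 3.6 mA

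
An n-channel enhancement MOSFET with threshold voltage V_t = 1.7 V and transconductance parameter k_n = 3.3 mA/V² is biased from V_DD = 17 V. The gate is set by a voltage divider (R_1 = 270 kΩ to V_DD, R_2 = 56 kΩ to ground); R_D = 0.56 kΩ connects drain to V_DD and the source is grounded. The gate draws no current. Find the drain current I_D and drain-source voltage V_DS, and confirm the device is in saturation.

I_D ≈ 2.5 mA, V_DS ≈ 16 V

V_G = V_DD·R_2/(R_1+R_2) = 17×56/326 = 2.92 V. With the source grounded, V_GS = V_G = 2.92 V.
Assume saturation: I_D = (k_n/2)(V_GS − V_t)² = (3.3/2)×(2.92 − 1.7)² = 1.65×1.22² = 2.46 mA.
V_DS = V_DD − I_D·R_D = 17 − 2.46×0.56 = 15.6 V.
Saturation requires V_DS ≥ V_GS − V_t = 1.22 V; 15.6 ≥ 1.22 ✓.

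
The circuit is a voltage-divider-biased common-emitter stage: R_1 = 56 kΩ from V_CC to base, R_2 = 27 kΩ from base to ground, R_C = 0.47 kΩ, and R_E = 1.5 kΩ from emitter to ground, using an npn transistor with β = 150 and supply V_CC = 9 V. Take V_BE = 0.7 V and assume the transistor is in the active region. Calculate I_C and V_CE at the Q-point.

I_C ≈ 1.4 mA, V_CE ≈ 6.3 V

Thevenize the base divider: V_Th = V_CC·R_2/(R_1+R_2) = 9×27/83 = 2.93 V, R_Th = R_1‖R_2 = 18.2 kΩ.
Base-emitter loop: V_Th = I_B·R_Th + V_BE + (β+1)I_B·R_E, so I_B = (2.93 − 0.7) / (18.2 + 151×1.5) = 0.0091 mA.
I_C = β·I_B = 150×0.0091 = 1.37 mA, and I_E = (β+1)I_B = 1.37 mA.
V_CE = V_CC − I_C·R_C − I_E·R_E = 9 − 1.37×0.47 − 1.37×1.5 = 6.3 V.
V_CE = 6.3 V > 0.2 V confirms active-region operation.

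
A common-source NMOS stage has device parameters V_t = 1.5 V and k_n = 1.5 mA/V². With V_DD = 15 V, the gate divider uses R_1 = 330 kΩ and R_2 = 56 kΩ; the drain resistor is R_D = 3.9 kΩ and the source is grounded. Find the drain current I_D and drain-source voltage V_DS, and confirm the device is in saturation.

I_D ≈ 0.34 mA, V_DS ≈ 14 V

V_G = V_DD·R_2/(R_1+R_2) = 15×56/386 = 2.18 V. With the source grounded, V_GS = V_G = 2.18 V.
Assume saturation: I_D = (k_n/2)(V_GS − V_t)² = (1.5/2)×(2.18 − 1.5)² = 0.75×0.676² = 0.343 mA.
V_DS = V_DD − I_D·R_D = 15 − 0.343×3.9 = 13.7 V.
Saturation requires V_DS ≥ V_GS − V_t = 0.676 V; 13.7 ≥ 0.676 ✓.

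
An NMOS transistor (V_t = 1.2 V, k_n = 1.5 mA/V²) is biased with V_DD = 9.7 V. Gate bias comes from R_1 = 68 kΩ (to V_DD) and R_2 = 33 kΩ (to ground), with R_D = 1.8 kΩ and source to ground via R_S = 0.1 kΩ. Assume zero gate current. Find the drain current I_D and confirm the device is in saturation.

V_G = V_DD·R_2/(R_1+R_2) = 9.7×33/101 = 3.17 V.
Assume saturation: I_D = (k_n/2)(V_GS − V_t)² with V_GS = V_G − I_D·R_S = 3.17 − 0.1·I_D.
Substituting gives 0.0075·I_D² − 1.3·I_D + 2.91 = 0, with roots I_D = 2.28 or 170 mA.
The root I_D = 170 mA gives V_GS = -13.9 V ≤ V_t, so take I_D = 2.28 mA.
Then V_GS = 2.94 V and V_DS = V_DD − I_D(R_D+R_S) = 9.7 − 2.28×1.9 = 5.38 V.
Saturation requires V_DS ≥ V_GS − V_t = 1.74 V; 5.38 ≥ 1.74 ✓.

I_D ≈ 2.3 mA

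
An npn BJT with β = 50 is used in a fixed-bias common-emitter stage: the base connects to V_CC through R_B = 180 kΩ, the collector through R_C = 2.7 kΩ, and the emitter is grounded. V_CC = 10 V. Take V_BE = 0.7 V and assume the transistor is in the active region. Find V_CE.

V_CE ≈ 3 V

Base loop: V_CC = I_B·R_B + V_BE, so I_B = (10 − 0.7)/180 kΩ = 0.0517 mA.
In the active region I_C = β·I_B = 50 × 0.0517 = 2.58 mA.
Collector loop: V_CE = V_CC − I_C·R_C = 10 − 2.58×2.7 = 3.02 V.
Since V_CE = 3.02 V > V_CE(sat) ≈ 0.2 V, the transistor is in the active region as assumed.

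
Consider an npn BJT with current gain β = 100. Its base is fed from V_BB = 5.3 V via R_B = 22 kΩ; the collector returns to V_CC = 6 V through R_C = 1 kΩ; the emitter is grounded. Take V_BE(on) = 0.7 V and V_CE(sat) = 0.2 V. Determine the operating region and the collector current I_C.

Assume active: I_B = (5.3 − 0.7)/22 = 0.209 mA, giving I_C = β·I_B = 20.9 mA.
But then V_CE = 6 − 20.9×1 = -14.9 V < V_CE(sat) = 0.2 V — impossible in the active region.
So the transistor is saturated. With V_CE = 0.2 V, I_C = (V_CC − 0.2)/R_C = 5.8/1 = 5.8 mA.
Check: β·I_B = 20.9 mA > I_C = 5.8 mA, confirming saturation.

saturation; I_C ≈ 5.8 mA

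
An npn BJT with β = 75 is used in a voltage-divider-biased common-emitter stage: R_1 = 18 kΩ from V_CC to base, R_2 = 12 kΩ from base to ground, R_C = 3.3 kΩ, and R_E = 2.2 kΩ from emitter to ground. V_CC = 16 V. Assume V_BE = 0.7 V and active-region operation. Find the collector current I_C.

I_C ≈ 2.5 mA

Thevenize the base divider: V_Th = V_CC·R_2/(R_1+R_2) = 16×12/30 = 6.4 V, R_Th = R_1‖R_2 = 7.2 kΩ.
Base-emitter loop: V_Th = I_B·R_Th + V_BE + (β+1)I_B·R_E, so I_B = (6.4 − 0.7) / (7.2 + 76×2.2) = 0.0327 mA.
I_C = β·I_B = 75×0.0327 = 2.45 mA, and I_E = (β+1)I_B = 2.48 mA.
V_CE = V_CC − I_C·R_C − I_E·R_E = 16 − 2.45×3.3 − 2.48×2.2 = 2.45 V.
V_CE = 2.45 V > 0.2 V confirms active-region operation.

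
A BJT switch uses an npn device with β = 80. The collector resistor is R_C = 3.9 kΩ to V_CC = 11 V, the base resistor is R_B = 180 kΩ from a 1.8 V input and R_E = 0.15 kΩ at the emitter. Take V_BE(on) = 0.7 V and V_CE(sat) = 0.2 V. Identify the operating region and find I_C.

Assume active. Base-emitter loop: I_B = (V_BB − V_BE)/(R_B + (β+1)R_E) = (1.8 − 0.7)/(180 + 81×0.15) = 0.00572 mA.
I_C = β·I_B = 80×0.00572 = 0.458 mA.
V_CE = V_CC − I_C·R_C − I_E·R_E = 11 − 0.458×3.9 − 0.464×0.15 = 9.14 V > V_CE(sat), so the active-region assumption holds.

active; I_C ≈ 0.46 mA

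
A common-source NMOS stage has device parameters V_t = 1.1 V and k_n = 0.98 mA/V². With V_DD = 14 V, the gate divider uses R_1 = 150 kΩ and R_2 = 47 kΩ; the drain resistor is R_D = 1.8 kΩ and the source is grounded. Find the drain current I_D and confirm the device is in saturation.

I_D ≈ 2.5 mA

V_G = V_DD·R_2/(R_1+R_2) = 14×47/197 = 3.34 V. With the source grounded, V_GS = V_G = 3.34 V.
Assume saturation: I_D = (k_n/2)(V_GS − V_t)² = (0.98/2)×(3.34 − 1.1)² = 0.49×2.24² = 2.46 mA.
V_DS = V_DD − I_D·R_D = 14 − 2.46×1.8 = 9.57 V.
Saturation requires V_DS ≥ V_GS − V_t = 2.24 V; 9.57 ≥ 2.24 ✓.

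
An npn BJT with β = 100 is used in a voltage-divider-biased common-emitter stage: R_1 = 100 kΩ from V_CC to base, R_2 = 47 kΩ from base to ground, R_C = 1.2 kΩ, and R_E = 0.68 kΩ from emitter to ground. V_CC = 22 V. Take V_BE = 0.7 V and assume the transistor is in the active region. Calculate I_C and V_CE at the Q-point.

I_C ≈ 6.3 mA, V_CE ≈ 10 V

Thevenize the base divider: V_Th = V_CC·R_2/(R_1+R_2) = 22×47/147 = 7.03 V, R_Th = R_1‖R_2 = 32 kΩ.
Base-emitter loop: V_Th = I_B·R_Th + V_BE + (β+1)I_B·R_E, so I_B = (7.03 − 0.7) / (32 + 101×0.68) = 0.0629 mA.
I_C = β·I_B = 100×0.0629 = 6.29 mA, and I_E = (β+1)I_B = 6.36 mA.
V_CE = V_CC − I_C·R_C − I_E·R_E = 22 − 6.29×1.2 − 6.36×0.68 = 10.1 V.
V_CE = 10.1 V > 0.2 V confirms active-region operation.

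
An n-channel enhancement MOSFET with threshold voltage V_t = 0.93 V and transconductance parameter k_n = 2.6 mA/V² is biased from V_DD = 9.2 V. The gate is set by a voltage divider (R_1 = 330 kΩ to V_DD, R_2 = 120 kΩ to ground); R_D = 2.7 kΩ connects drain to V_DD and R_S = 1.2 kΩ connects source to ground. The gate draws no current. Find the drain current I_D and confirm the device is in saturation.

V_G = V_DD·R_2/(R_1+R_2) = 9.2×120/450 = 2.45 V.
Assume saturation: I_D = (k_n/2)(V_GS − V_t)² with V_GS = V_G − I_D·R_S = 2.45 − 1.2·I_D.
Substituting gives 1.87·I_D² − 5.75·I_D + 3.02 = 0, with roots I_D = 0.671 or 2.4 mA.
The root I_D = 2.4 mA gives V_GS = -0.429 V ≤ V_t, so take I_D = 0.671 mA.
Then V_GS = 1.65 V and V_DS = V_DD − I_D(R_D+R_S) = 9.2 − 0.671×3.9 = 6.58 V.
Saturation requires V_DS ≥ V_GS − V_t = 0.718 V; 6.58 ≥ 0.718 ✓.

I_D ≈ 0.67 mA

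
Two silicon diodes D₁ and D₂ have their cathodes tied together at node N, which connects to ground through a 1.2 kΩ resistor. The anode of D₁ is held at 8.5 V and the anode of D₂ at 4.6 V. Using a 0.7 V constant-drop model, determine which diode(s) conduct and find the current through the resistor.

Assume both conduct. Then node N would need to be at both 8.5−0.7 = 7.8 V and 4.6−0.7 = 3.9 V, which is impossible.
Assume only D₁ conducts: V_N = 8.5 − 0.7 = 7.8 V, so I_R = 7.8/1.2 = 6.5 mA.
Check D₂: its anode-to-cathode voltage is 4.6 − 7.8 = -3.2 V < 0.7 V, so it is off. The assumption is consistent.

Only D₁ conducts; I_R ≈ 6.5 mA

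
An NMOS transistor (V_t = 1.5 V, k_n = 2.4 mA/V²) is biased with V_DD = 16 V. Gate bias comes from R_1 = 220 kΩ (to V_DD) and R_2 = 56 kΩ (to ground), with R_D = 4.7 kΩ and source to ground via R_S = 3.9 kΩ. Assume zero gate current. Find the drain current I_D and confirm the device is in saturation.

V_G = V_DD·R_2/(R_1+R_2) = 16×56/276 = 3.25 V.
Assume saturation: I_D = (k_n/2)(V_GS − V_t)² with V_GS = V_G − I_D·R_S = 3.25 − 3.9·I_D.
Substituting gives 18.3·I_D² − 17.3·I_D + 3.66 = 0, with roots I_D = 0.316 or 0.634 mA.
The root I_D = 0.634 mA gives V_GS = 0.773 V ≤ V_t, so take I_D = 0.316 mA.
Then V_GS = 2.01 V and V_DS = V_DD − I_D(R_D+R_S) = 16 − 0.316×8.6 = 13.3 V.
Saturation requires V_DS ≥ V_GS − V_t = 0.513 V; 13.3 ≥ 0.513 ✓.

I_D ≈ 0.32 mA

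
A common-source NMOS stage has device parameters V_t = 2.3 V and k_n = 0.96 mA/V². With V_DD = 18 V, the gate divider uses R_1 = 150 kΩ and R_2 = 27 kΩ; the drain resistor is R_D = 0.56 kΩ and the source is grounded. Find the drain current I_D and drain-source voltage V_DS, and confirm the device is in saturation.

V_G = V_DD·R_2/(R_1+R_2) = 18×27/177 = 2.75 V. With the source grounded, V_GS = V_G = 2.75 V.
Assume saturation: I_D = (k_n/2)(V_GS − V_t)² = (0.96/2)×(2.75 − 2.3)² = 0.48×0.446² = 0.0954 mA.
V_DS = V_DD − I_D·R_D = 18 − 0.0954×0.56 = 17.9 V.
Saturation requires V_DS ≥ V_GS − V_t = 0.446 V; 17.9 ≥ 0.446 ✓.

I_D ≈ 0.095 mA, V_DS ≈ 18 V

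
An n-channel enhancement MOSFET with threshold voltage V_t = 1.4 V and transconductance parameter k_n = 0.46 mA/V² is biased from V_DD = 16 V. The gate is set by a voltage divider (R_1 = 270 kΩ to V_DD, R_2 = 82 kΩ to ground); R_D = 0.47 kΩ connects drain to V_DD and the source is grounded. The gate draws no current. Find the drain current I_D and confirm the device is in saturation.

V_G = V_DD·R_2/(R_1+R_2) = 16×82/352 = 3.73 V. With the source grounded, V_GS = V_G = 3.73 V.
Assume saturation: I_D = (k_n/2)(V_GS − V_t)² = (0.46/2)×(3.73 − 1.4)² = 0.23×2.33² = 1.25 mA.
V_DS = V_DD − I_D·R_D = 16 − 1.25×0.47 = 15.4 V.
Saturation requires V_DS ≥ V_GS − V_t = 2.33 V; 15.4 ≥ 2.33 ✓.

I_D ≈ 1.2 mA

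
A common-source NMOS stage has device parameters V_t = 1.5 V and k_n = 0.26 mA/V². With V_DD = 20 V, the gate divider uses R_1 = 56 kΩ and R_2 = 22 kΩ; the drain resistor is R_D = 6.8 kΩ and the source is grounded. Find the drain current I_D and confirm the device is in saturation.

I_D ≈ 2.2 mA

V_G = V_DD·R_2/(R_1+R_2) = 20×22/78 = 5.64 V. With the source grounded, V_GS = V_G = 5.64 V.
Assume saturation: I_D = (k_n/2)(V_GS − V_t)² = (0.26/2)×(5.64 − 1.5)² = 0.13×4.14² = 2.23 mA.
V_DS = V_DD − I_D·R_D = 20 − 2.23×6.8 = 4.84 V.
Saturation requires V_DS ≥ V_GS − V_t = 4.14 V; 4.84 ≥ 4.14 ✓.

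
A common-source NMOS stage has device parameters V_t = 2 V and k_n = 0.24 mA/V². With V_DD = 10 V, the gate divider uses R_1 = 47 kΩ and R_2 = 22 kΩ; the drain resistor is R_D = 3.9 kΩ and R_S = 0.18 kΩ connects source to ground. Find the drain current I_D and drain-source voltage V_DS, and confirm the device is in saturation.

I_D ≈ 0.16 mA, V_DS ≈ 9.3 V

V_G = V_DD·R_2/(R_1+R_2) = 10×22/69 = 3.19 V.
Assume saturation: I_D = (k_n/2)(V_GS − V_t)² with V_GS = V_G − I_D·R_S = 3.19 − 0.18·I_D.
Substituting gives 0.00389·I_D² − 1.05·I_D + 0.169 = 0, with roots I_D = 0.161 or 270 mA.
The root I_D = 270 mA gives V_GS = -45.5 V ≤ V_t, so take I_D = 0.161 mA.
Then V_GS = 3.16 V and V_DS = V_DD − I_D(R_D+R_S) = 10 − 0.161×4.08 = 9.34 V.
Saturation requires V_DS ≥ V_GS − V_t = 1.16 V; 9.34 ≥ 1.16 ✓.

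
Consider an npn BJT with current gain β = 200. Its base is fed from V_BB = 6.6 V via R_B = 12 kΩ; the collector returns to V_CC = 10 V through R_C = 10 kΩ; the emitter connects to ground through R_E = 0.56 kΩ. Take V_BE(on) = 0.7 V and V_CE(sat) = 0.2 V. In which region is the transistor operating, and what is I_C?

saturation; I_C ≈ 0.91 mA

Assume active: I_B = (6.6 − 0.7)/(12 + 201×0.56) = 0.0474 mA, I_C = β·I_B = 9.47 mA.
Then V_CE = 10 − 9.47×10 − 9.52×0.56 = -90.1 V < 0.2 V — the active assumption fails.
Re-solve with V_CE = 0.2 V. KCL at the emitter: V_E/R_E = (V_BB−0.7−V_E)/R_B + (V_CC−0.2−V_E)/R_C, giving V_E = 0.747 V.
I_C = (V_CC − 0.2 − V_E)/R_C = (9.8 − 0.747)/10 = 0.905 mA.
Check: I_B = (5.9 − 0.747)/12 = 0.429 mA, and β·I_B = 85.9 mA > I_C, confirming saturation.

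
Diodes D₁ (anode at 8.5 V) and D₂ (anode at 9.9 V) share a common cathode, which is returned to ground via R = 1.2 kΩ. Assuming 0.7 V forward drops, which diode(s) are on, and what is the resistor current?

Only D₂ conducts; I_R ≈ 7.7 mA

Assume both conduct. Then node N would need to be at both 8.5−0.7 = 7.8 V and 9.9−0.7 = 9.2 V, which is impossible.
Assume only D₂ conducts: V_N = 9.9 − 0.7 = 9.2 V, so I_R = 9.2/1.2 = 7.67 mA.
Check D₁: its anode-to-cathode voltage is 8.5 − 9.2 = -0.7 V < 0.7 V, so it is off. The assumption is consistent.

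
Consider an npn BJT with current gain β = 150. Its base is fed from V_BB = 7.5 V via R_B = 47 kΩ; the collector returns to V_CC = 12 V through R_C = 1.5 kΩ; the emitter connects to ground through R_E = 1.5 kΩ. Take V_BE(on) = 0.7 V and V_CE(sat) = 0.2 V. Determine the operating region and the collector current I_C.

Assume active. Base-emitter loop: I_B = (V_BB − V_BE)/(R_B + (β+1)R_E) = (7.5 − 0.7)/(47 + 151×1.5) = 0.0249 mA.
I_C = β·I_B = 150×0.0249 = 3.73 mA.
V_CE = V_CC − I_C·R_C − I_E·R_E = 12 − 3.73×1.5 − 3.75×1.5 = 0.774 V > V_CE(sat), so the active-region assumption holds.

active; I_C ≈ 3.7 mA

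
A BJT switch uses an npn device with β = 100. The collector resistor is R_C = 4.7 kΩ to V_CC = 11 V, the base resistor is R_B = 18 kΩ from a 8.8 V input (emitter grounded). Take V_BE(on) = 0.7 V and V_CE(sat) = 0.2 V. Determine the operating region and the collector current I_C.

Assume active: I_B = (8.8 − 0.7)/18 = 0.45 mA, giving I_C = β·I_B = 45 mA.
But then V_CE = 11 − 45×4.7 = -201 V < V_CE(sat) = 0.2 V — impossible in the active region.
So the transistor is saturated. With V_CE = 0.2 V, I_C = (V_CC − 0.2)/R_C = 10.8/4.7 = 2.3 mA.
Check: β·I_B = 45 mA > I_C = 2.3 mA, confirming saturation.

saturation; I_C ≈ 2.3 mA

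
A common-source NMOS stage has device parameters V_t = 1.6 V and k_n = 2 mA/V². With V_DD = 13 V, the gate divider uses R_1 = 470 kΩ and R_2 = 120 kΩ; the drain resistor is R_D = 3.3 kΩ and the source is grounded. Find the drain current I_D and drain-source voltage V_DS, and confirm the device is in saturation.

I_D ≈ 1.1 mA, V_DS ≈ 9.4 V

V_G = V_DD·R_2/(R_1+R_2) = 13×120/590 = 2.64 V. With the source grounded, V_GS = V_G = 2.64 V.
Assume saturation: I_D = (k_n/2)(V_GS − V_t)² = (2/2)×(2.64 − 1.6)² = 1×1.04² = 1.09 mA.
V_DS = V_DD − I_D·R_D = 13 − 1.09×3.3 = 9.4 V.
Saturation requires V_DS ≥ V_GS − V_t = 1.04 V; 9.4 ≥ 1.04 ✓.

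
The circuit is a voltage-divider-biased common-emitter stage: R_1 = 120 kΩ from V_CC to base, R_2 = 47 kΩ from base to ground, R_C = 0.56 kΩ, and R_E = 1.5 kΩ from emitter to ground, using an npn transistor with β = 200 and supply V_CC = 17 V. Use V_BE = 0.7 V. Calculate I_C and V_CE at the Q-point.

Thevenize the base divider: V_Th = V_CC·R_2/(R_1+R_2) = 17×47/167 = 4.78 V, R_Th = R_1‖R_2 = 33.8 kΩ.
Base-emitter loop: V_Th = I_B·R_Th + V_BE + (β+1)I_B·R_E, so I_B = (4.78 − 0.7) / (33.8 + 201×1.5) = 0.0122 mA.
I_C = β·I_B = 200×0.0122 = 2.44 mA, and I_E = (β+1)I_B = 2.45 mA.
V_CE = V_CC − I_C·R_C − I_E·R_E = 17 − 2.44×0.56 − 2.45×1.5 = 12 V.
V_CE = 12 V > 0.2 V confirms active-region operation.

I_C ≈ 2.4 mA, V_CE ≈ 12 V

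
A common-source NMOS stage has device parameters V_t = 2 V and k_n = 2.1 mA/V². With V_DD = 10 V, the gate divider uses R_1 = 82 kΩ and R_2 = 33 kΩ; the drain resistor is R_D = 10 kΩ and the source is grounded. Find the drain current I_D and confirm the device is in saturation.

V_G = V_DD·R_2/(R_1+R_2) = 10×33/115 = 2.87 V. With the source grounded, V_GS = V_G = 2.87 V.
Assume saturation: I_D = (k_n/2)(V_GS − V_t)² = (2.1/2)×(2.87 − 2)² = 1.05×0.87² = 0.794 mA.
V_DS = V_DD − I_D·R_D = 10 − 0.794×10 = 2.06 V.
Saturation requires V_DS ≥ V_GS − V_t = 0.87 V; 2.06 ≥ 0.87 ✓.

I_D ≈ 0.79 mA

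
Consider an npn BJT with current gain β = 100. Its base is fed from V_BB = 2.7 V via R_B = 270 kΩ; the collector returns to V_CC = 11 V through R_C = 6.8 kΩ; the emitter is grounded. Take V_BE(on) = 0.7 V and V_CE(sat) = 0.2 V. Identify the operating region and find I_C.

Assume active. Base-emitter loop: I_B = (V_BB − V_BE)/R_B = (2.7 − 0.7)/270 = 0.00741 mA.
I_C = β·I_B = 100×0.00741 = 0.741 mA.
V_CE = V_CC − I_C·R_C = 11 − 0.741×6.8 = 5.96 V > V_CE(sat), so the active-region assumption holds.

active; I_C ≈ 0.74 mA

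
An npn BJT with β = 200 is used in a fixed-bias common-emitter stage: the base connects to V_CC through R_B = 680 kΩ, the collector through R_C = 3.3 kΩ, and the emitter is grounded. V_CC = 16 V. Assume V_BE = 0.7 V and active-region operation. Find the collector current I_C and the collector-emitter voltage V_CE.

I_C ≈ 4.5 mA, V_CE ≈ 1.1 V

Base loop: V_CC = I_B·R_B + V_BE, so I_B = (16 − 0.7)/680 kΩ = 0.0225 mA.
In the active region I_C = β·I_B = 200 × 0.0225 = 4.5 mA.
Collector loop: V_CE = V_CC − I_C·R_C = 16 − 4.5×3.3 = 1.15 V.
Since V_CE = 1.15 V > V_CE(sat) ≈ 0.2 V, the transistor is in the active region as assumed.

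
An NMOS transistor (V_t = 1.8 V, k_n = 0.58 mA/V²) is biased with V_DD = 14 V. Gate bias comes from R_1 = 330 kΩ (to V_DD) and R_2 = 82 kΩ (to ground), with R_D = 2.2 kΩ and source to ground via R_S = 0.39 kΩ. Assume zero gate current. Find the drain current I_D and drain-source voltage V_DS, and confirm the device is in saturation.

I_D ≈ 0.23 mA, V_DS ≈ 13 V

V_G = V_DD·R_2/(R_1+R_2) = 14×82/412 = 2.79 V.
Assume saturation: I_D = (k_n/2)(V_GS − V_t)² with V_GS = V_G − I_D·R_S = 2.79 − 0.39·I_D.
Substituting gives 0.0441·I_D² − 1.22·I_D + 0.282 = 0, with roots I_D = 0.233 or 27.5 mA.
The root I_D = 27.5 mA gives V_GS = -7.94 V ≤ V_t, so take I_D = 0.233 mA.
Then V_GS = 2.7 V and V_DS = V_DD − I_D(R_D+R_S) = 14 − 0.233×2.59 = 13.4 V.
Saturation requires V_DS ≥ V_GS − V_t = 0.896 V; 13.4 ≥ 0.896 ✓.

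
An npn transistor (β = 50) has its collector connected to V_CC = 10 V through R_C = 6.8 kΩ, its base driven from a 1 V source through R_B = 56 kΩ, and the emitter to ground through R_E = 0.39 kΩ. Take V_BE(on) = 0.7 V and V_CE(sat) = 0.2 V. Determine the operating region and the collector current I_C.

active; I_C ≈ 0.2 mA

Assume active. Base-emitter loop: I_B = (V_BB − V_BE)/(R_B + (β+1)R_E) = (1 − 0.7)/(56 + 51×0.39) = 0.00395 mA.
I_C = β·I_B = 50×0.00395 = 0.198 mA.
V_CE = V_CC − I_C·R_C − I_E·R_E = 10 − 0.198×6.8 − 0.202×0.39 = 8.58 V > V_CE(sat), so the active-region assumption holds.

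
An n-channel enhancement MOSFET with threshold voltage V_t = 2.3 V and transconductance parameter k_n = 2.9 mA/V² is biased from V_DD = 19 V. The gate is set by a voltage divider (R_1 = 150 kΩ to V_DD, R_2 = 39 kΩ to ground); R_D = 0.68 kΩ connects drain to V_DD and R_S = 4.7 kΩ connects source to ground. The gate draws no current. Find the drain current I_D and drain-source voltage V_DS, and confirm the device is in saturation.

V_G = V_DD·R_2/(R_1+R_2) = 19×39/189 = 3.92 V.
Assume saturation: I_D = (k_n/2)(V_GS − V_t)² with V_GS = V_G − I_D·R_S = 3.92 − 4.7·I_D.
Substituting gives 32·I_D² − 23.1·I_D + 3.81 = 0, with roots I_D = 0.256 or 0.465 mA.
The root I_D = 0.465 mA gives V_GS = 1.73 V ≤ V_t, so take I_D = 0.256 mA.
Then V_GS = 2.72 V and V_DS = V_DD − I_D(R_D+R_S) = 19 − 0.256×5.38 = 17.6 V.
Saturation requires V_DS ≥ V_GS − V_t = 0.42 V; 17.6 ≥ 0.42 ✓.

I_D ≈ 0.26 mA, V_DS ≈ 18 V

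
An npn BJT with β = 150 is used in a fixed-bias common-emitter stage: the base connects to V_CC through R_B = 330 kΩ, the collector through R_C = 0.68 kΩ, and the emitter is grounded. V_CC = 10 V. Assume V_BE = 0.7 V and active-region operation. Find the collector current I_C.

Base loop: V_CC = I_B·R_B + V_BE, so I_B = (10 − 0.7)/330 kΩ = 0.0282 mA.
In the active region I_C = β·I_B = 150 × 0.0282 = 4.23 mA.
Collector loop: V_CE = V_CC − I_C·R_C = 10 − 4.23×0.68 = 7.13 V.
Since V_CE = 7.13 V > V_CE(sat) ≈ 0.2 V, the transistor is in the active region as assumed.

I_C ≈ 4.2 mA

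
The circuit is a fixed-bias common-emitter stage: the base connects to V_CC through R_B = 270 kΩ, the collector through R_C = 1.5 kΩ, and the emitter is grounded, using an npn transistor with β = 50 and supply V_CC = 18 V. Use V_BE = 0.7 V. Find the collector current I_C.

Base loop: V_CC = I_B·R_B + V_BE, so I_B = (18 − 0.7)/270 kΩ = 0.0641 mA.
In the active region I_C = β·I_B = 50 × 0.0641 = 3.2 mA.
Collector loop: V_CE = V_CC − I_C·R_C = 18 − 3.2×1.5 = 13.2 V.
Since V_CE = 13.2 V > V_CE(sat) ≈ 0.2 V, the transistor is in the active region as assumed.

I_C ≈ 3.2 mA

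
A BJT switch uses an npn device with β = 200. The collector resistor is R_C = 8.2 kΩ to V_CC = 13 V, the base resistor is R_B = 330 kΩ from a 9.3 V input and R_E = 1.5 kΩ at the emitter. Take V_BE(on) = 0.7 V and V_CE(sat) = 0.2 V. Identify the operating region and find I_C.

Assume active: I_B = (9.3 − 0.7)/(330 + 201×1.5) = 0.0136 mA, I_C = β·I_B = 2.72 mA.
Then V_CE = 13 − 2.72×8.2 − 2.74×1.5 = -13.4 V < 0.2 V — the active assumption fails.
Re-solve with V_CE = 0.2 V. KCL at the emitter: V_E/R_E = (V_BB−0.7−V_E)/R_B + (V_CC−0.2−V_E)/R_C, giving V_E = 2 V.
I_C = (V_CC − 0.2 − V_E)/R_C = (12.8 − 2)/8.2 = 1.32 mA.
Check: I_B = (8.6 − 2)/330 = 0.02 mA, and β·I_B = 4 mA > I_C, confirming saturation.

saturation; I_C ≈ 1.3 mA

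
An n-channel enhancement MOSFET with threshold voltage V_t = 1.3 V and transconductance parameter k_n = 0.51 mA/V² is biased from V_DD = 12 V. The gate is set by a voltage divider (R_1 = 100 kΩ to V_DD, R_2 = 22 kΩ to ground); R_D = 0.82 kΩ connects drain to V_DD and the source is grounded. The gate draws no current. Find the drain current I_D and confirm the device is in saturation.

V_G = V_DD·R_2/(R_1+R_2) = 12×22/122 = 2.16 V. With the source grounded, V_GS = V_G = 2.16 V.
Assume saturation: I_D = (k_n/2)(V_GS − V_t)² = (0.51/2)×(2.16 − 1.3)² = 0.255×0.864² = 0.19 mA.
V_DS = V_DD − I_D·R_D = 12 − 0.19×0.82 = 11.8 V.
Saturation requires V_DS ≥ V_GS − V_t = 0.864 V; 11.8 ≥ 0.864 ✓.

I_D ≈ 0.19 mA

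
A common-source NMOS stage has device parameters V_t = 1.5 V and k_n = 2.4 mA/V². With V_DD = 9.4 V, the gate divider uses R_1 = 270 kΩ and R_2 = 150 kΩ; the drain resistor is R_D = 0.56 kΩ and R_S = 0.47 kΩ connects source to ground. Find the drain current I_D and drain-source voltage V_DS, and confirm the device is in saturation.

I_D ≈ 1.5 mA, V_DS ≈ 7.8 V

V_G = V_DD·R_2/(R_1+R_2) = 9.4×150/420 = 3.36 V.
Assume saturation: I_D = (k_n/2)(V_GS − V_t)² with V_GS = V_G − I_D·R_S = 3.36 − 0.47·I_D.
Substituting gives 0.265·I_D² − 3.09·I_D + 4.14 = 0, with roots I_D = 1.54 or 10.1 mA.
The root I_D = 10.1 mA gives V_GS = -1.41 V ≤ V_t, so take I_D = 1.54 mA.
Then V_GS = 2.63 V and V_DS = V_DD − I_D(R_D+R_S) = 9.4 − 1.54×1.03 = 7.81 V.
Saturation requires V_DS ≥ V_GS − V_t = 1.13 V; 7.81 ≥ 1.13 ✓.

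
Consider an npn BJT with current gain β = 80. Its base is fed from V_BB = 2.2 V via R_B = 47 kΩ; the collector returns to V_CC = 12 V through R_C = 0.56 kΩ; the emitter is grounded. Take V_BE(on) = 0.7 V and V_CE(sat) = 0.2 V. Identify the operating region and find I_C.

active; I_C ≈ 2.6 mA

Assume active. Base-emitter loop: I_B = (V_BB − V_BE)/R_B = (2.2 − 0.7)/47 = 0.0319 mA.
I_C = β·I_B = 80×0.0319 = 2.55 mA.
V_CE = V_CC − I_C·R_C = 12 − 2.55×0.56 = 10.6 V > V_CE(sat), so the active-region assumption holds.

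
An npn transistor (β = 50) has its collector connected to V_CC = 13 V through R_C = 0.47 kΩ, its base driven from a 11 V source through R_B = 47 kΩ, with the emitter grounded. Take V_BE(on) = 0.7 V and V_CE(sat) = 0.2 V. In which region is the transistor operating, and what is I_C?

active; I_C ≈ 11 mA

Assume active. Base-emitter loop: I_B = (V_BB − V_BE)/R_B = (11 − 0.7)/47 = 0.219 mA.
I_C = β·I_B = 50×0.219 = 11 mA.
V_CE = V_CC − I_C·R_C = 13 − 11×0.47 = 7.85 V > V_CE(sat), so the active-region assumption holds.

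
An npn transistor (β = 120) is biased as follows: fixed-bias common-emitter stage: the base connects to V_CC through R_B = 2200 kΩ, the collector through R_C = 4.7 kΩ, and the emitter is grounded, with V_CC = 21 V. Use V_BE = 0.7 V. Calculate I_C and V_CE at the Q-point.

Base loop: V_CC = I_B·R_B + V_BE, so I_B = (21 − 0.7)/2200 kΩ = 0.00923 mA.
In the active region I_C = β·I_B = 120 × 0.00923 = 1.11 mA.
Collector loop: V_CE = V_CC − I_C·R_C = 21 − 1.11×4.7 = 15.8 V.
Since V_CE = 15.8 V > V_CE(sat) ≈ 0.2 V, the transistor is in the active region as assumed.

I_C ≈ 1.1 mA, V_CE ≈ 16 V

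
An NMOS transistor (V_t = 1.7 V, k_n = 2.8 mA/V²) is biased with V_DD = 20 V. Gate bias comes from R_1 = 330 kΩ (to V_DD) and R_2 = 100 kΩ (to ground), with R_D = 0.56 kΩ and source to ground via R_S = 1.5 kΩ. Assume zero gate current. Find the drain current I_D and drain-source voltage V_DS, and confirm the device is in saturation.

I_D ≈ 1.3 mA, V_DS ≈ 17 V

V_G = V_DD·R_2/(R_1+R_2) = 20×100/430 = 4.65 V.
Assume saturation: I_D = (k_n/2)(V_GS − V_t)² with V_GS = V_G − I_D·R_S = 4.65 − 1.5·I_D.
Substituting gives 3.15·I_D² − 13.4·I_D + 12.2 = 0, with roots I_D = 1.32 or 2.93 mA.
The root I_D = 2.93 mA gives V_GS = 0.253 V ≤ V_t, so take I_D = 1.32 mA.
Then V_GS = 2.67 V and V_DS = V_DD − I_D(R_D+R_S) = 20 − 1.32×2.06 = 17.3 V.
Saturation requires V_DS ≥ V_GS − V_t = 0.971 V; 17.3 ≥ 0.971 ✓.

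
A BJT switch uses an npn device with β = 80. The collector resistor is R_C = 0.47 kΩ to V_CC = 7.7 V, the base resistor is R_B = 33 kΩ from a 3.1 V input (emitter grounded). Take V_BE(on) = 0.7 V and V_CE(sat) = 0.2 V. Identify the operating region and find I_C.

Assume active. Base-emitter loop: I_B = (V_BB − V_BE)/R_B = (3.1 − 0.7)/33 = 0.0727 mA.
I_C = β·I_B = 80×0.0727 = 5.82 mA.
V_CE = V_CC − I_C·R_C = 7.7 − 5.82×0.47 = 4.97 V > V_CE(sat), so the active-region assumption holds.

active; I_C ≈ 5.8 mA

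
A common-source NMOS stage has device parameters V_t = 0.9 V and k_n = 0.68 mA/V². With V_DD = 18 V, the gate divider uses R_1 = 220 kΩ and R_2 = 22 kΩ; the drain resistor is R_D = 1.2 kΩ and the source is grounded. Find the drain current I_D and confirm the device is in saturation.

I_D ≈ 0.18 mA

V_G = V_DD·R_2/(R_1+R_2) = 18×22/242 = 1.64 V. With the source grounded, V_GS = V_G = 1.64 V.
Assume saturation: I_D = (k_n/2)(V_GS − V_t)² = (0.68/2)×(1.64 − 0.9)² = 0.34×0.736² = 0.184 mA.
V_DS = V_DD − I_D·R_D = 18 − 0.184×1.2 = 17.8 V.
Saturation requires V_DS ≥ V_GS − V_t = 0.736 V; 17.8 ≥ 0.736 ✓.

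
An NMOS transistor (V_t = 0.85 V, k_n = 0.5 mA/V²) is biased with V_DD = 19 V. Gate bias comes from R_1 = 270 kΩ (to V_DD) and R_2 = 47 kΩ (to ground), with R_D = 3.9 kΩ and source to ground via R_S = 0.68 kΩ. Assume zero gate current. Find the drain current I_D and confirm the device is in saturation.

V_G = V_DD·R_2/(R_1+R_2) = 19×47/317 = 2.82 V.
Assume saturation: I_D = (k_n/2)(V_GS − V_t)² with V_GS = V_G − I_D·R_S = 2.82 − 0.68·I_D.
Substituting gives 0.116·I_D² − 1.67·I_D + 0.967 = 0, with roots I_D = 0.605 or 13.8 mA.
The root I_D = 13.8 mA gives V_GS = -6.59 V ≤ V_t, so take I_D = 0.605 mA.
Then V_GS = 2.41 V and V_DS = V_DD − I_D(R_D+R_S) = 19 − 0.605×4.58 = 16.2 V.
Saturation requires V_DS ≥ V_GS − V_t = 1.56 V; 16.2 ≥ 1.56 ✓.

I_D ≈ 0.6 mA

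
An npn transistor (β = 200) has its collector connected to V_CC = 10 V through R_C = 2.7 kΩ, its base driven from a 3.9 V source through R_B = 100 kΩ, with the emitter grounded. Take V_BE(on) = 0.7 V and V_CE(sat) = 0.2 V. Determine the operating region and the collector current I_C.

Assume active: I_B = (3.9 − 0.7)/100 = 0.032 mA, giving I_C = β·I_B = 6.4 mA.
But then V_CE = 10 − 6.4×2.7 = -7.28 V < V_CE(sat) = 0.2 V — impossible in the active region.
So the transistor is saturated. With V_CE = 0.2 V, I_C = (V_CC − 0.2)/R_C = 9.8/2.7 = 3.63 mA.
Check: β·I_B = 6.4 mA > I_C = 3.63 mA, confirming saturation.

saturation; I_C ≈ 3.6 mA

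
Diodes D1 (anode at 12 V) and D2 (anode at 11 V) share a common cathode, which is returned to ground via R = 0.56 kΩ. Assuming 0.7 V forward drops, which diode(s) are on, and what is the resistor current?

Only D1 conducts; I_R ≈ 20 mA

Assume both conduct. Then node N would need to be at both 12−0.7 = 11.3 V and 11−0.7 = 10.3 V, which is impossible.
Assume only D1 conducts: V_N = 12 − 0.7 = 11.3 V, so I_R = 11.3/0.56 = 20.2 mA.
Check D2: its anode-to-cathode voltage is 11 − 11.3 = -0.3 V < 0.7 V, so it is off. The assumption is consistent.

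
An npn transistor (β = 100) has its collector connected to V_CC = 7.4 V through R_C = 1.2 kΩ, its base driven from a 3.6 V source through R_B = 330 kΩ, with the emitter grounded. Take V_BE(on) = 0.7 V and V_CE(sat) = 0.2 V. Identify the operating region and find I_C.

Assume active. Base-emitter loop: I_B = (V_BB − V_BE)/R_B = (3.6 − 0.7)/330 = 0.00879 mA.
I_C = β·I_B = 100×0.00879 = 0.879 mA.
V_CE = V_CC − I_C·R_C = 7.4 − 0.879×1.2 = 6.35 V > V_CE(sat), so the active-region assumption holds.

active; I_C ≈ 0.88 mA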